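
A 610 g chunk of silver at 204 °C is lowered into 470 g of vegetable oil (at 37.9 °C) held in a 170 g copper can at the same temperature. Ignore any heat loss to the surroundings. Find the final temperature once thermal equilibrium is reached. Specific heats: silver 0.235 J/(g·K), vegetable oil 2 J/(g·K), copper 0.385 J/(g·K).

T_f ≈ 58.6 °C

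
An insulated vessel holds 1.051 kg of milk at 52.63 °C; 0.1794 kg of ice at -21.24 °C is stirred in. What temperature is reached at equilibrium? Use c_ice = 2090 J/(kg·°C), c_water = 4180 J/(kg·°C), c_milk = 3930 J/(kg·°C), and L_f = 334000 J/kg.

T_f ≈ 30.6 °C

Heat gained plus heat lost sum to zero:
warm ice to 0 °C: 0.1794·2090·(0 − (-21.24)) = 7963.9; fusion: m_ice L_f = 0.1794·334000 = 59920; meltwater 0→T: 0.1794·4180·T = 749.89 T; milk cools: 1.051·3930·(T − 52.63) = 4130.4(T − 52.63)
4880.3 T = 217385 − 67883 = 149501
T ≈ 30.63 °C — above 0 °C, consistent with complete melting.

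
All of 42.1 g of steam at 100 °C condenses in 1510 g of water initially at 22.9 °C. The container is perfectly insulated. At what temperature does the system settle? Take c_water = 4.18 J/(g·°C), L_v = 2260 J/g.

Conservation of energy gives ΣQ = 0:
latent heat released on condensation: 42.1×2260 = 95146
  condensate cools 100→T: 42.1×4.18×(T − 100) = 175.98(T − 100)
  original water: 6311.8(T − 22.9)
6487.8 T = 95146 + 17598 + 144540 = 257284
T ≈ 39.66 °C (< 100 °C, so full condensation is consistent).

T_f ≈ 39.7 °C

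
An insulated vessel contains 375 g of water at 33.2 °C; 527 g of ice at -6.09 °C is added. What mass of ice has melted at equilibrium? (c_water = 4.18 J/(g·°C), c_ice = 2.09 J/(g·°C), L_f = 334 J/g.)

m_melted ≈ 136 g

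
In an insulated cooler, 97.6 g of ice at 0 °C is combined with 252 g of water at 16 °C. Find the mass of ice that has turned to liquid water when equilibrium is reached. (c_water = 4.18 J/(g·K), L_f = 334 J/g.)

m_melted ≈ 50.5 g

Cooling the water to 0 °C releases 252×4.18×16 = 16854 J.
Melting all 97.6 g of ice would need 97.6×334 = 32598 J.
Since 16854 < 32598 J, not all the ice melts; equilibrium is at 0 °C.
m_melt = 16854 / L_f = 50.46 g.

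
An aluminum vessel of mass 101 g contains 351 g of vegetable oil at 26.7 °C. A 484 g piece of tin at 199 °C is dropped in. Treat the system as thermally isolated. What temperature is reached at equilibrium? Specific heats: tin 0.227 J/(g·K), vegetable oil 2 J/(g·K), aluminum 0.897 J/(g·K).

T_f ≈ 47.7 °C

Conservation of energy gives ΣQ = 0:
484·0.227·(T − 199) + 351·2·(T − 26.7) + 101·0.897·(T − 26.7) = 0
902.47 T = 43026
T = 43026/902.47 ≈ 47.68 °C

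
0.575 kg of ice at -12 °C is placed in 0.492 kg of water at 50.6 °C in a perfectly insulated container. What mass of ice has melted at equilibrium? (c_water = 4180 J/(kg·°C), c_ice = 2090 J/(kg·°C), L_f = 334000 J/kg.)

Cooling the water to 0 °C releases 0.492·4180·50.6 = 104062 J.
Warming the ice to 0 °C takes 0.575·2090·12 = 14421 J, leaving 89641 J for melting.
Fully melting the ice requires m_ice L_f = 0.575·334000 = 192050 J.
That's not enough to melt it all — equilibrium is at 0 °C with ice remaining.
Mass melted = 89641/334000 ≈ 0.2684 kg.

m_melted ≈ 0.268 kg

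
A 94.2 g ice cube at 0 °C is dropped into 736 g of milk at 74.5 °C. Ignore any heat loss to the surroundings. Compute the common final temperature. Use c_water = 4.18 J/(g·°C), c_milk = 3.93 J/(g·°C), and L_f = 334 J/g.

Energy balance with sensible and latent terms:
fusion: m_ice L_f = 94.2×334 = 31463
  meltwater 0→T: 94.2×4.18×T = 393.76 T
  milk: 2892.5(T − 74.5)
3286.2 T = 215490 − 31463 = 184027
T ≈ 56.00 °C — above 0 °C, consistent with complete melting.

T_f ≈ 56.0 °C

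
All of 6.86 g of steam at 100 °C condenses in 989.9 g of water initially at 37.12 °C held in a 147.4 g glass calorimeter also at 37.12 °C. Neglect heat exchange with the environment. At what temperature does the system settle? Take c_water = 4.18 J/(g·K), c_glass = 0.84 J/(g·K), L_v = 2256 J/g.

Taking heat into each body as positive, Σ m c ΔT = 0:
latent heat released on condensation: 6.86×2256 = 15476
  condensate cools 100→T: 6.86×4.18×(T − 100) = 28.67(T − 100)
  original water: 4137.8(T − 37.12)
  cup: 123.82(T − 37.12)
4290.3 T = 15476 + 2867.5 + 158191 = 176534
T ≈ 41.15 °C, under the boiling point, so the assumption holds.

T_f ≈ 41.1 °C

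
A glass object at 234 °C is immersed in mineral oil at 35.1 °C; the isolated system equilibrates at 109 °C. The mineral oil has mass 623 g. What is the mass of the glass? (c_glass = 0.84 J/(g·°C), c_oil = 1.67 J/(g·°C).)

m ≈ 732 g

Energy conservation, ΣQ = 0:
m·0.84·(109 − 234) + 623·1.67·(109 − 35.1) = 0
-105 m = -76886
m = -76886/-105 ≈ 732.3 g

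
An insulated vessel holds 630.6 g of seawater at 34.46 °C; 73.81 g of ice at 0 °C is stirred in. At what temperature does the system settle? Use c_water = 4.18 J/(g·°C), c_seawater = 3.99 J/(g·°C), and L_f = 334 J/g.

T_f ≈ 22.0 °C

Energy balance with sensible and latent terms:
melt ice: 73.81×334 = 24653; warm the meltwater: 308.53 T; seawater: 2516.1(T − 34.46)
2824.6 T = 86705 − 24653 = 62052
T ≈ 21.97 °C — above 0 °C, consistent with complete melting.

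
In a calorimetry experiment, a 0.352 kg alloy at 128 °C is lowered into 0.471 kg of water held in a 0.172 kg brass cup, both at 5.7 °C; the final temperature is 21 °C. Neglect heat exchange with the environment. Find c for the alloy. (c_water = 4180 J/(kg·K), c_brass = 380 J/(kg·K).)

Conservation of energy gives ΣQ = 0:
0.352·c·(21 − 128) + 0.471·4180·(21 − 5.7) + 0.172·380·(21 − 5.7) = 0
-37.66 c = -31122
c = -31122/-37.66 ≈ 826.3 J/(kg·K)

c ≈ 826 J/(kg·K)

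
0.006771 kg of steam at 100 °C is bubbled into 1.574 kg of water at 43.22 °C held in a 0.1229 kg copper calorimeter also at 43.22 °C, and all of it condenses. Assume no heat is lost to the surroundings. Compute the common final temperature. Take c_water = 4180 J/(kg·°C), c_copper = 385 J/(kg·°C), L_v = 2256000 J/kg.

T_f ≈ 45.8 °C

Heat gained plus heat lost sum to zero:
latent heat released on condensation: 0.006771·2256000 = 15275
  condensate cools 100→T: 0.006771·4180·(T − 100) = 28.3(T − 100)
  original water: 6579.3(T − 43.22)
  cup: 47.32(T − 43.22)
6654.9 T = 15275 + 2830.3 + 286403 = 304509
T ≈ 45.76 °C — below 100 °C, confirming all the steam condensed.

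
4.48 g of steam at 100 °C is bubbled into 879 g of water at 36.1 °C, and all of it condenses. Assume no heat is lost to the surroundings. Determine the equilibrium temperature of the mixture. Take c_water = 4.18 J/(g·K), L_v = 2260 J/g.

Energy balance with sensible and latent terms:
condense steam: −4.48·2260 = −10125
  condensate cools 100→T: 4.48·4.18·(T − 100) = 18.73(T − 100)
  water warms: 879·4.18·(T − 36.1) = 3674.2(T − 36.1)
3692.9 T = 10125 + 1872.6 + 132639 = 144637
T ≈ 39.17 °C — below 100 °C, confirming all the steam condensed.

T_f ≈ 39.2 °C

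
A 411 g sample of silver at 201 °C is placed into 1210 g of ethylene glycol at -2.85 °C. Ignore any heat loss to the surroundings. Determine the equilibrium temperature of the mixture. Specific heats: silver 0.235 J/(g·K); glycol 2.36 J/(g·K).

T_f ≈ 3.8 °C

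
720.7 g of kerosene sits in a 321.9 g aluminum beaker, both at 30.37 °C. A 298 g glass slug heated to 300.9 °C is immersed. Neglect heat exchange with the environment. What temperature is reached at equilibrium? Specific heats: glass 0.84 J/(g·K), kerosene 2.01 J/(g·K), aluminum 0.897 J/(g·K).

T_f = Σ m_i c_i T_i / Σ m_i c_i:
T_f = (250.32·300.9 + 1448.6·30.37 + 288.74·30.37) / (250.32 + 1448.6 + 288.74)
    = 128085 / 1987.7 ≈ 64.44 °C

T_f ≈ 64.4 °C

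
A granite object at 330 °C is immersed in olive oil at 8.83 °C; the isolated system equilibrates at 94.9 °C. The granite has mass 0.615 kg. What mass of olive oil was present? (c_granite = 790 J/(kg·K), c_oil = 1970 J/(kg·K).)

m ≈ 0.674 kg

|Q_granite| = |Q_oil|:
0.615·790·(330 − 94.9) = m·1970·(94.9 − 8.83)
169558 m = 114223  ⇒  m ≈ 0.6737 kg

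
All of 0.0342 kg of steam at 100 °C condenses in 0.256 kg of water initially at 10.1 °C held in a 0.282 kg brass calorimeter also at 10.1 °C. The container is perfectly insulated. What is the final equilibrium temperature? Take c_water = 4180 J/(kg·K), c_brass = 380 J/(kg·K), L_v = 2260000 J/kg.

Energy conservation, ΣQ = 0:
latent heat released on condensation: 0.0342·2260000 = 77292; condensed water 100 °C→T: 142.96(T − 100); original water: 1070.1(T − 10.1); brass cup: 0.282·380·(T − 10.1) = 107.16(T − 10.1)
1320.2 T = 77292 + 14296 + 11890 = 103478
T ≈ 78.38 °C — below 100 °C, confirming all the steam condensed.

T_f ≈ 78.4 °C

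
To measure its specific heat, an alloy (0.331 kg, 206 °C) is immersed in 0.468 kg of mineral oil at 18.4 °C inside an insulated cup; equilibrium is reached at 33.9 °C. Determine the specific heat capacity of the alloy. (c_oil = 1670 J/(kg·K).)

Net heat exchanged in the isolated system is zero:
0.331·c·(33.9 − 206) + 0.468·1670·(33.9 − 18.4) = 0
-56.97 c = -12114
c = -12114/-56.97 ≈ 212.7 J/(kg·K)

c ≈ 213 J/(kg·K)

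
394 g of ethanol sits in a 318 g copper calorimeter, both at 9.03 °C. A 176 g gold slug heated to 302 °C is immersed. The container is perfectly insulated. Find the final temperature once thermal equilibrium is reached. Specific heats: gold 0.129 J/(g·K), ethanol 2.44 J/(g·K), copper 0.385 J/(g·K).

T_f ≈ 15.0 °C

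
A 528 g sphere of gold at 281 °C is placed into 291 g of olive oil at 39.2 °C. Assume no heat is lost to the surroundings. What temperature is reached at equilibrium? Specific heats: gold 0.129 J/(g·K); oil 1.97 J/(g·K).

T_f ≈ 64.9 °C

Setting the total heat transfer to zero:
528*0.129*(T − 281) + 291*1.97*(T − 39.2) = 0
68.11(T − 281) + 573.27(T − 39.2) = 0
641.38 T = 41612
T = 41612/641.38 ≈ 64.88 °C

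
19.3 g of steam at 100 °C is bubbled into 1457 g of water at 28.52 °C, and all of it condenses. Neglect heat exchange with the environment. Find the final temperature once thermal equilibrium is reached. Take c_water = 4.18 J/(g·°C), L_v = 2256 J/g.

Sum of m c ΔT and latent-heat terms is zero:
latent heat released on condensation: 19.3·2256 = 43541; condensed water 100 °C→T: 80.67(T − 100); original water: 6090.3(T − 28.52)
6170.9 T = 43541 + 8067.4 + 173694 = 225302
T ≈ 36.51 °C, under the boiling point, so the assumption holds.

T_f ≈ 36.5 °C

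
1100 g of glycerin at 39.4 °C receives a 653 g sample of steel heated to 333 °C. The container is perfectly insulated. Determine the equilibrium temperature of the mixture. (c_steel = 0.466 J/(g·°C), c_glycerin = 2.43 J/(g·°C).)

Net heat exchanged in the isolated system is zero:
653·0.466·(T − 333) + 1100·2.43·(T − 39.4) = 0
304.3(T − 333) + 2673(T − 39.4) = 0
(304.3 + 2673) T = 304.3·333 + 2673·39.4
T = 206647 / 2977.3 = 69.4 °C

T_f ≈ 69.4 °C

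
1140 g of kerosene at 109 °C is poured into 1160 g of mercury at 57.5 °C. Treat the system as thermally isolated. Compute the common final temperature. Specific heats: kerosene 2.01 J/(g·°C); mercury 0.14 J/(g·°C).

T_f ≈ 105.6 °C

Set heat shed by the hot body equal to heat absorbed by the cold body:
1140×2.01×(109 − T) = 1160×0.14×(T − 57.5)
2291.4(109 − T) = 162.4(T − 57.5)
2453.8 T = 259101  ⇒  T ≈ 105.59 °C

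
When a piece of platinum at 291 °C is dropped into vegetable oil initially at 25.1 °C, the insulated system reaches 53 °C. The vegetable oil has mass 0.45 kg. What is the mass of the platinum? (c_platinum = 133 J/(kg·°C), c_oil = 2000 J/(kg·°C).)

m ≈ 0.793 kg

|Q_platinum| = |Q_oil|:
m×133×(291 − 53) = 0.45×2000×(53 − 25.1)
31654 m = 25110  ⇒  m ≈ 0.7933 kg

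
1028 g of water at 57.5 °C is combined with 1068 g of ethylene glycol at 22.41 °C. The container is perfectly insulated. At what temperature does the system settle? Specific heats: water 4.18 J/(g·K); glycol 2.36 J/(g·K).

T_f ≈ 44.5 °C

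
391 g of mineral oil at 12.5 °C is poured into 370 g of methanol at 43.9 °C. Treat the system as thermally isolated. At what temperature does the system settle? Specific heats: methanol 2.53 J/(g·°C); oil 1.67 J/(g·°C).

T_f ≈ 31.0 °C

Energy conservation, ΣQ = 0:
370·2.53·(T − 43.9) + 391·1.67·(T − 12.5) = 0
936.1(T − 43.9) + 652.97(T − 12.5) = 0
(936.1 + 652.97) T = 936.1·43.9 + 652.97·12.5
T ≈ 31.00 °C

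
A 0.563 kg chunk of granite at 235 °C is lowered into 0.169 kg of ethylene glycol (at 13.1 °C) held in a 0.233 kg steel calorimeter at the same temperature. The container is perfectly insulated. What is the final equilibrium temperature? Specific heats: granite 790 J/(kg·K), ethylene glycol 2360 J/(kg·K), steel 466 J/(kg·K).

Taking heat into each body as positive, Σ m c ΔT = 0:
0.563·790·(T − 235) + 0.169·2360·(T − 13.1) + 0.233·466·(T − 13.1) = 0
952.19 T = 111168
T = 111168/952.19 ≈ 116.75 °C

T_f ≈ 116.8 °C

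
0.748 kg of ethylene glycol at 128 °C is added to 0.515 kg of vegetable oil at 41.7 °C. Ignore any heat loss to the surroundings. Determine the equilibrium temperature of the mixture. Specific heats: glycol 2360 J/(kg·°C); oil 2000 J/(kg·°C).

Set heat shed by the hot body equal to heat absorbed by the cold body:
0.748×2360×(128 − T) = 0.515×2000×(T − 41.7)
1765.3(128 − T) = 1030(T − 41.7)
2795.3 T = 268907  ⇒  T ≈ 96.20 °C

T_f ≈ 96.2 °C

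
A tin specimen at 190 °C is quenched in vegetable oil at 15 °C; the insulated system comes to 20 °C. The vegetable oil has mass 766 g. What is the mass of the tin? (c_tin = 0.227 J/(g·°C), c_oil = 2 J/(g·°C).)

Heat lost by the tin = heat gained by the oil:
m·0.227·(190 − 20) = 766·2·(20 − 15)
38.59 m = 7660  ⇒  m ≈ 198.5 g

m ≈ 198 g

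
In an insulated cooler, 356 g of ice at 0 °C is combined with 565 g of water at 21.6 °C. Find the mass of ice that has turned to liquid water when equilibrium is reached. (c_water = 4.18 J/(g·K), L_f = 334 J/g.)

Cooling the water to 0 °C releases 565×4.18×21.6 = 51013 J.
To melt every bit of ice: 356×334 = 118904 J.
That's not enough to melt it all — equilibrium is at 0 °C with ice remaining.
m_melted×334 = 51013  ⇒  m_melted ≈ 152.7 g.

m_melted ≈ 153 g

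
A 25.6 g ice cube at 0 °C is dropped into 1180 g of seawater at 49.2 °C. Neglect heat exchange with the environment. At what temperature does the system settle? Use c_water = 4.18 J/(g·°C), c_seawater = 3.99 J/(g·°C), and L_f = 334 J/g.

T_f ≈ 46.3 °C

Energy balance with sensible and latent terms:
latent heat to melt: 25.6×334 = 8550.4
  meltwater 0→T: 25.6×4.18×T = 107.01 T
  seawater cools: 1180×3.99×(T − 49.2) = 4708.2(T − 49.2)
4815.2 T = 231643 − 8550.4 = 223093
T ≈ 46.33 °C — above 0 °C, consistent with complete melting.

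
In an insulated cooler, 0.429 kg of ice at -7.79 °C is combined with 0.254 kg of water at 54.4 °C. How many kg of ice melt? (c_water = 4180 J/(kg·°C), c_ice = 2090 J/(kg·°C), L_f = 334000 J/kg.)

Water can give up m c ΔT = 0.254×4180×54.4 = 57758 J before reaching 0 °C.
Warming the ice to 0 °C takes 0.429×2090×7.79 = 6984.6 J, leaving 50773 J for melting.
To melt every bit of ice: 0.429×334000 = 143286 J.
50773 J < 143286 J, so only part of the ice melts and the system sits at 0 °C.
m_melt = 50773 / L_f = 0.152 kg.

m_melted ≈ 0.152 kg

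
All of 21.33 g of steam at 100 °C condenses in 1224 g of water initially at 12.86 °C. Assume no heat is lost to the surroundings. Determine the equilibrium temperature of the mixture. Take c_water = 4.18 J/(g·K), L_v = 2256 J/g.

T_f ≈ 23.6 °C

Energy balance with sensible and latent terms:
steam→water at 100 °C releases m L_v = 21.33·2256 = 48120; condensate cools 100→T: 21.33·4.18·(T − 100) = 89.16(T − 100); water warms: 1224·4.18·(T − 12.86) = 5116.3(T − 12.86)
5205.5 T = 48120 + 8915.9 + 65796 = 122832
T ≈ 23.60 °C (< 100 °C, so full condensation is consistent).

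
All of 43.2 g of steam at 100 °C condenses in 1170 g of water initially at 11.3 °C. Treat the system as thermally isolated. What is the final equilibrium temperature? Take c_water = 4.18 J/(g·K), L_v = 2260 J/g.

T_f ≈ 33.7 °C

Energy conservation, ΣQ = 0:
latent heat released on condensation: 43.2×2260 = 97632
  condensate cools 100→T: 43.2×4.18×(T − 100) = 180.58(T − 100)
  water warms: 1170×4.18×(T − 11.3) = 4890.6(T − 11.3)
5071.2 T = 97632 + 18058 + 55264 = 170953
T ≈ 33.71 °C, under the boiling point, so the assumption holds.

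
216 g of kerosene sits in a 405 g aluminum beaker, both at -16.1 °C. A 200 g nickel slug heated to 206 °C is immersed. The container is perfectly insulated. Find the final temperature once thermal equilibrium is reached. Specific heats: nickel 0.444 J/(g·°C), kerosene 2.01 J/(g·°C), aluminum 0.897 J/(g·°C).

T_f ≈ 6.2 °C

Let T be the final temperature. ΣQ_i = 0:
200×0.444×(T − 206) + 216×2.01×(T − (-16.1)) + 405×0.897×(T − (-16.1)) = 0
886.25 T = 5453.9
T ≈ 6.15 °C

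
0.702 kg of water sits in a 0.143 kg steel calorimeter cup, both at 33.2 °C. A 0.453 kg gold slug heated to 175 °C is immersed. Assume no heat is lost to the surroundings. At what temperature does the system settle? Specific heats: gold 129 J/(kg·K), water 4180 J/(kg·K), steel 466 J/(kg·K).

T_f ≈ 35.9 °C

Setting the total heat transfer to zero:
0.453×129×(T − 175) + 0.702×4180×(T − 33.2) + 0.143×466×(T − 33.2) = 0
58.44(T − 175) + 2934.4(T − 33.2) + 66.64(T − 33.2) = 0
(58.44 + 2934.4 + 66.64) T = 58.44×175 + 2934.4×33.2 + 66.64×33.2
T = 109860 / 3059.4 = 35.9 °C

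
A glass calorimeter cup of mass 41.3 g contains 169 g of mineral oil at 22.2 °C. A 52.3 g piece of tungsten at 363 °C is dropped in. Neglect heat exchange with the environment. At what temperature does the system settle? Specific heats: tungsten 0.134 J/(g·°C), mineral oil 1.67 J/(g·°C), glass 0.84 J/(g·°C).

T_f ≈ 29.6 °C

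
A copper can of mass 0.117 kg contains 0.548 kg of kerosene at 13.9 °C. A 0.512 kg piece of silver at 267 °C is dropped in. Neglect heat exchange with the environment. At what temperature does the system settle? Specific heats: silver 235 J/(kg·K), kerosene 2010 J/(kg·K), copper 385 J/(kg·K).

Heat gained plus heat lost sum to zero:
0.512·235·(T − 267) + 0.548·2010·(T − 13.9) + 0.117·385·(T − 13.9) = 0
120.32(T − 267) + 1101.5(T − 13.9) + 45.05(T − 13.9) = 0
1266.8 T = 48062
T = 48062 / 1266.8 = 37.9 °C

T_f ≈ 37.9 °C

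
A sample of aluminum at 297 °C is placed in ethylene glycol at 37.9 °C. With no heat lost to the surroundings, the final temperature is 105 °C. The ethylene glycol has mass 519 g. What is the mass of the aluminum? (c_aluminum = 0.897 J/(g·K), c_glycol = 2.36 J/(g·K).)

m ≈ 477 g

Energy conservation, ΣQ = 0:
m·0.897·(105 − 297) + 519·2.36·(105 − 37.9) = 0
-172.22 m = -82187
m = -82187/-172.22 ≈ 477.2 g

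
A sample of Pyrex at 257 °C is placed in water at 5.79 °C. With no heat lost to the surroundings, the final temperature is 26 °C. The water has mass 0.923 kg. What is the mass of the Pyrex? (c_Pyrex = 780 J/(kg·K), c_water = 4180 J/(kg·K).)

m ≈ 0.433 kg

Let T be the final temperature. ΣQ_i = 0:
m·780·(26 − 257) + 0.923·4180·(26 − 5.79) = 0
-180180 m = -77973
m = -77973/-180180 ≈ 0.4328 kg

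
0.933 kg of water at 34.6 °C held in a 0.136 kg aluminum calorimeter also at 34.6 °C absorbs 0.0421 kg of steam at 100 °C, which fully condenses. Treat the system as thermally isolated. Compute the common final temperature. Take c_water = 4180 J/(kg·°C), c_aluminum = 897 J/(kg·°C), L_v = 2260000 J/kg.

Energy balance with sensible and latent terms:
steam→water at 100 °C releases m L_v = 0.0421·2260000 = 95146; condensed water 100 °C→T: 175.98(T − 100); original water: 3899.9(T − 34.6); aluminum cup: 0.136·897·(T − 34.6) = 121.99(T − 34.6)
4197.9 T = 95146 + 17598 + 139159 = 251903
T ≈ 60.01 °C (< 100 °C, so full condensation is consistent).

T_f ≈ 60.0 °C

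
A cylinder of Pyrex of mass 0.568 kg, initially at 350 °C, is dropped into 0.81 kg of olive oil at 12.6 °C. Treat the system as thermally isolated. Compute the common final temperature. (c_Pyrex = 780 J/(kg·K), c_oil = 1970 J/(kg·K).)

T_f ≈ 85.9 °C

Heat lost by the Pyrex equals heat gained by the oil:
0.568*780*(350 − T) = 0.81*1970*(T − 12.6)
443.04(350 − T) = 1595.7(T − 12.6)
2038.7 T = 175170  ⇒  T ≈ 85.92 °C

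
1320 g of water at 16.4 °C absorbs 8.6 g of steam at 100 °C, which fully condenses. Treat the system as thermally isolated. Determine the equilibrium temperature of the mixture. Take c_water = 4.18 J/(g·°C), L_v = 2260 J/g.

T_f ≈ 20.4 °C

Energy conservation, ΣQ = 0:
latent heat released on condensation: 8.6×2260 = 19436
  condensed water 100 °C→T: 35.95(T − 100)
  water warms: 1320×4.18×(T − 16.4) = 5517.6(T − 16.4)
5553.5 T = 19436 + 3594.8 + 90489 = 113519
T ≈ 20.44 °C (< 100 °C, so full condensation is consistent).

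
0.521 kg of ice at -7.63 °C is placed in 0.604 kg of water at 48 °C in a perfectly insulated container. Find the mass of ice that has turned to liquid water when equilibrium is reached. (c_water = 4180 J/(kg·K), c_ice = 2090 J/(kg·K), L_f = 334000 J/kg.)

m_melted ≈ 0.338 kg

Cooling the water to 0 °C releases 0.604·4180·48 = 121187 J.
Warming the ice to 0 °C takes 0.521·2090·7.63 = 8308.2 J, leaving 112878 J for melting.
Fully melting the ice requires m_ice L_f = 0.521·334000 = 174014 J.
112878 J < 174014 J, so only part of the ice melts and the system sits at 0 °C.
m_melt = 112878 / L_f = 0.338 kg.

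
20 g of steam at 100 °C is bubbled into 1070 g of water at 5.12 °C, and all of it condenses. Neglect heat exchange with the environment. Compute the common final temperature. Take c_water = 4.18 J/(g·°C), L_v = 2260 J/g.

Conservation of energy gives ΣQ = 0:
latent heat released on condensation: 20·2260 = 45200
  condensate cools 100→T: 20·4.18·(T − 100) = 83.6(T − 100)
  original water: 4472.6(T − 5.12)
4556.2 T = 45200 + 8360 + 22900 = 76460
T ≈ 16.78 °C, under the boiling point, so the assumption holds.

T_f ≈ 16.8 °C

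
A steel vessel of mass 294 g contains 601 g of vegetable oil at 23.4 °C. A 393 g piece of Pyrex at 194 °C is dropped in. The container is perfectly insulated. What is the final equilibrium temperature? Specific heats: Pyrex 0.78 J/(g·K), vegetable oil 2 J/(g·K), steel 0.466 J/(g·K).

T_f ≈ 55.2 °C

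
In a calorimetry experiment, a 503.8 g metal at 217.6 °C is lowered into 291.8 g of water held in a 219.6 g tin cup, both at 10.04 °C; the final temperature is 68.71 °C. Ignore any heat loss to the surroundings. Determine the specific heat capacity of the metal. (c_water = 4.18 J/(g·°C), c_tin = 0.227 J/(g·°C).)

c ≈ 0.993 J/(g·°C)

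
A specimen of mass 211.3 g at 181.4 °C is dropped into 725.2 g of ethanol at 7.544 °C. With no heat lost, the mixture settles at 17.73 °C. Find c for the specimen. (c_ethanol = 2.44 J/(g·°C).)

Heat gained plus heat lost sum to zero:
211.3×c×(17.73 − 181.4) + 725.2×2.44×(17.73 − 7.544) = 0
-34583 c = -18024
c = -18024/-34583 ≈ 0.5212 J/(g·°C)

c ≈ 0.521 J/(g·°C)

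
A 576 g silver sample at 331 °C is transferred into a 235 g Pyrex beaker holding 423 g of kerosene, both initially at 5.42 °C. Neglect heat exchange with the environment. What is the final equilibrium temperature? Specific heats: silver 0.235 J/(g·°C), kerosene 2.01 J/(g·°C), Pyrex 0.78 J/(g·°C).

T_f ≈ 43.1 °C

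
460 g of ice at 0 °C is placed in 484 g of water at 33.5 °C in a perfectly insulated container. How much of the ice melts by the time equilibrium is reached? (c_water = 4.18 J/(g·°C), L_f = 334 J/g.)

Water can give up m c ΔT = 484·4.18·33.5 = 67775 J before reaching 0 °C.
To melt every bit of ice: 460·334 = 153640 J.
67775 J < 153640 J, so only part of the ice melts and the system sits at 0 °C.
Mass melted = 67775/334 ≈ 202.9 g.

m_melted ≈ 203 g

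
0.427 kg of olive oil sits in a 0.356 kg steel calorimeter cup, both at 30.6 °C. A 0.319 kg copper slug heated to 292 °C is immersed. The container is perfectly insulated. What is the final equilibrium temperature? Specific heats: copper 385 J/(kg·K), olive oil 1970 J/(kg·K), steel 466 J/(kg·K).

T_f ≈ 59.0 °C

Net heat exchanged in the isolated system is zero:
0.319·385·(T − 292) + 0.427·1970·(T − 30.6) + 0.356·466·(T − 30.6) = 0
122.81(T − 292) + 841.19(T − 30.6) + 165.9(T − 30.6) = 0
1129.9 T = 66679
T = 66679/1129.9 ≈ 59.01 °C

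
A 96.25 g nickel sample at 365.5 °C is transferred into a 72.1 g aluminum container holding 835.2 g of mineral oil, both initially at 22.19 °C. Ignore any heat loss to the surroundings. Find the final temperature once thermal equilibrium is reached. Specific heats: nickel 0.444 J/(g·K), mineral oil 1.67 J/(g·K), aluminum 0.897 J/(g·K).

Net heat exchanged in the isolated system is zero:
96.25×0.444×(T − 365.5) + 835.2×1.67×(T − 22.19) + 72.1×0.897×(T − 22.19) = 0
42.73(T − 365.5) + 1394.8(T − 22.19) + 64.67(T − 22.19) = 0
1502.2 T = 48005
T ≈ 31.96 °C

T_f ≈ 32.0 °C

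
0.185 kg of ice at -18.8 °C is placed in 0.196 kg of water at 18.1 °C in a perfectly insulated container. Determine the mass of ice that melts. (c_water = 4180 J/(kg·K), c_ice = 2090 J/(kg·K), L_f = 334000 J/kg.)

Cooling the water to 0 °C releases 0.196·4180·18.1 = 14829 J.
Warming the ice to 0 °C takes 0.185·2090·18.8 = 7269 J, leaving 7559.9 J for melting.
To melt every bit of ice: 0.185·334000 = 61790 J.
That's not enough to melt it all — equilibrium is at 0 °C with ice remaining.
m_melt = 7559.9 / L_f = 0.02263 kg.

m_melted ≈ 0.0226 kg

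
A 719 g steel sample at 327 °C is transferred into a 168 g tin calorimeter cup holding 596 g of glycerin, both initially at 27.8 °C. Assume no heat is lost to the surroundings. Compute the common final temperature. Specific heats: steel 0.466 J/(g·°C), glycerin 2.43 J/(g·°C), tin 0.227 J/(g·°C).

T_f is the heat-capacity-weighted average of the initial temperatures:
T_f = (335.05×327 + 1448.3×27.8 + 38.14×27.8) / (335.05 + 1448.3 + 38.14)
    = 150885 / 1821.5 ≈ 82.84 °C

T_f ≈ 82.8 °C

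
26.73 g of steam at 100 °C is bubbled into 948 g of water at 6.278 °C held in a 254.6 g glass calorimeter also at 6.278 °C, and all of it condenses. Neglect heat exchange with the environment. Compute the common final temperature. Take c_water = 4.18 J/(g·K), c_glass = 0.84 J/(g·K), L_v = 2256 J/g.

T_f ≈ 22.8 °C

Energy conservation, ΣQ = 0:
steam→water at 100 °C releases m L_v = 26.73×2256 = 60303
  condensate cools 100→T: 26.73×4.18×(T − 100) = 111.73(T − 100)
  original water: 3962.6(T − 6.278)
  cup: 213.86(T − 6.278)
4288.2 T = 60303 + 11173 + 26220 = 97696
T ≈ 22.78 °C, under the boiling point, so the assumption holds.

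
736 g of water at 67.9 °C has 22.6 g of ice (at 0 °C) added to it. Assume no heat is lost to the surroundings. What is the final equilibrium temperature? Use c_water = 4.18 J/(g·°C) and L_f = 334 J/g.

Let T be the final temperature. ΣQ_i = 0:
fusion: m_ice L_f = 22.6·334 = 7548.4; meltwater 0→T: 22.6·4.18·T = 94.47 T; water: 3076.5(T − 67.9)
3170.9 T = 208893 − 7548.4 = 201345
T ≈ 63.50 °C (positive, so assuming full melt was valid).

T_f ≈ 63.5 °C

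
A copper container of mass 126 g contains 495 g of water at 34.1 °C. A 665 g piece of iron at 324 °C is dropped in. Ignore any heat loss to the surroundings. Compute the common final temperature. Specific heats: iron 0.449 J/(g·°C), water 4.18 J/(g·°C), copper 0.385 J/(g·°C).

T_f ≈ 69.9 °C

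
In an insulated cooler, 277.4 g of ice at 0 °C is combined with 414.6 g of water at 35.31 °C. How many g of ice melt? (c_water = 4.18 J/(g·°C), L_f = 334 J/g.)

m_melted ≈ 183 g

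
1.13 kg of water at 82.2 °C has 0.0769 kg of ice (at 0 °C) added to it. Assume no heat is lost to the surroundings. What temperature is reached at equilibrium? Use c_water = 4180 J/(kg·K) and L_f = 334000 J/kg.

Setting the total heat transfer to zero:
melt ice: 0.0769×334000 = 25685
  meltwater 0→T: 0.0769×4180×T = 321.44 T
  water: 4723.4(T − 82.2)
5044.8 T = 388263 − 25685 = 362579
T ≈ 71.87 °C (positive, so assuming full melt was valid).

T_f ≈ 71.9 °C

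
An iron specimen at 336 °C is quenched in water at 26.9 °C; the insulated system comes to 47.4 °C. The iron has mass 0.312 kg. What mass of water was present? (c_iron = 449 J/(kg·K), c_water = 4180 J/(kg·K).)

m ≈ 0.472 kg

Setting the total heat transfer to zero:
0.312×449×(47.4 − 336) + m×4180×(47.4 − 26.9) = 0
85690 m = 40429
m = 40429/85690 ≈ 0.4718 kg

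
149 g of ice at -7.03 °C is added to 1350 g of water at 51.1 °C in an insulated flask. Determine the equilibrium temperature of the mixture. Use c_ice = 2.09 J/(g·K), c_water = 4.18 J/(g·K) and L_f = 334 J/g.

T_f ≈ 37.7 °C

Conservation of energy gives ΣQ = 0:
warm ice to 0 °C: 149·2.09·(0 − (-7.03)) = 2189.2; latent heat to melt: 149·334 = 49766; warm the meltwater: 622.82 T; water cools: 1350·4.18·(T − 51.1) = 5643(T − 51.1)
6265.8 T = 288357 − 51955 = 236402
T ≈ 37.73 °C (positive, so assuming full melt was valid).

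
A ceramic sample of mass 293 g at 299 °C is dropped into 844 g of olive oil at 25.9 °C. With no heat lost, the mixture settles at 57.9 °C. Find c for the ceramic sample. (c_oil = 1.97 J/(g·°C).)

c ≈ 0.753 J/(g·°C)

m_s c (T_s − T_f) = m_oil c_oil (T_f − T_0):
293×c×(299 − 57.9) = 844×1.97×(57.9 − 25.9)
70642 c = 53206  ⇒  c ≈ 0.7532 J/(g·°C)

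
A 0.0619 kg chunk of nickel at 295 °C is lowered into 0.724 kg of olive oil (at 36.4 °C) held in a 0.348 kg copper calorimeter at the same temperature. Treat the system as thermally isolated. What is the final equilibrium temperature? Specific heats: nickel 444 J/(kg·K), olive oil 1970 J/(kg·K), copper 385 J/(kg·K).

T_f ≈ 40.9 °C

Conservation of energy gives ΣQ = 0:
0.0619*444*(T − 295) + 0.724*1970*(T − 36.4) + 0.348*385*(T − 36.4) = 0
(27.48 + 1426.3 + 133.98) T = 27.48*295 + 1426.3*36.4 + 133.98*36.4
T ≈ 40.88 °C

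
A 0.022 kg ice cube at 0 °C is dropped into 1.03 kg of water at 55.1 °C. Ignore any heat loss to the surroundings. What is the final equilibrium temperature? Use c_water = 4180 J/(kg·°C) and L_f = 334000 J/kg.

Heat gained plus heat lost sum to zero:
fusion: m_ice L_f = 0.022·334000 = 7348
  meltwater 0→T: 0.022·4180·T = 91.96 T
  water cools: 1.03·4180·(T − 55.1) = 4305.4(T − 55.1)
4397.4 T = 237228 − 7348 = 229880
T ≈ 52.28 °C — above 0 °C, consistent with complete melting.

T_f ≈ 52.3 °C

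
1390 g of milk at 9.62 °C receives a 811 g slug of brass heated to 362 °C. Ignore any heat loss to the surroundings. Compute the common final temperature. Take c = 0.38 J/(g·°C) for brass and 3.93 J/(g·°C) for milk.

T_f ≈ 28.4 °C

Set heat shed by the hot body equal to heat absorbed by the cold body:
811·0.38·(362 − T) = 1390·3.93·(T − 9.62)
308.18(362 − T) = 5462.7(T − 9.62)
5770.9 T = 164112  ⇒  T ≈ 28.44 °C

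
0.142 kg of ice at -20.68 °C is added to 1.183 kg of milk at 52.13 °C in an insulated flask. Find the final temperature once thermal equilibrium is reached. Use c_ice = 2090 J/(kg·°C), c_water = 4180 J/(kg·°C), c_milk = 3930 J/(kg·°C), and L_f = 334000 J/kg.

Net heat exchanged in the isolated system is zero:
warm ice to 0 °C: 0.142·2090·(0 − (-20.68)) = 6137.4; melt ice: 0.142·334000 = 47428; meltwater 0→T: 0.142·4180·T = 593.56 T; milk: 4649.2(T − 52.13)
5242.8 T = 242362 − 53565 = 188797
T ≈ 36.01 °C (positive, so assuming full melt was valid).

T_f ≈ 36.0 °C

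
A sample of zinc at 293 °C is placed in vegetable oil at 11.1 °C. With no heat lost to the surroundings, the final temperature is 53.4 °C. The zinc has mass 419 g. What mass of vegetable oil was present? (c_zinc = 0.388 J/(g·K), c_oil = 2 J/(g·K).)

m ≈ 460 g

Conservation of energy gives ΣQ = 0:
419×0.388×(53.4 − 293) + m×2×(53.4 − 11.1) = 0
84.6 m = 38952
m = 38952/84.6 ≈ 460.4 g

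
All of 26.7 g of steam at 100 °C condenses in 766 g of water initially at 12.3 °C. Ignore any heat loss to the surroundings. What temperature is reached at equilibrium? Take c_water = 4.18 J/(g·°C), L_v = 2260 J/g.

Energy balance with sensible and latent terms:
condense steam: −26.7·2260 = −60342; condensate cools 100→T: 26.7·4.18·(T − 100) = 111.61(T − 100); original water: 3201.9(T − 12.3)
3313.5 T = 60342 + 11161 + 39383 = 110886
T ≈ 33.46 °C — below 100 °C, confirming all the steam condensed.

T_f ≈ 33.5 °C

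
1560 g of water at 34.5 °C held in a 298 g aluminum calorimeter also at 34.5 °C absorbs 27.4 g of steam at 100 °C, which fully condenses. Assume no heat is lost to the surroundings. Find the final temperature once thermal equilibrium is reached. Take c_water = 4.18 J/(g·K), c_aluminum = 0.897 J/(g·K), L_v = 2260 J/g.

T_f ≈ 44.6 °C

Heat gained plus heat lost sum to zero:
steam→water at 100 °C releases m L_v = 27.4·2260 = 61924; condensate cools 100→T: 27.4·4.18·(T − 100) = 114.53(T − 100); original water: 6520.8(T − 34.5); aluminum cup: 298·0.897·(T − 34.5) = 267.31(T − 34.5)
6902.6 T = 61924 + 11453 + 234190 = 307567
T ≈ 44.56 °C (< 100 °C, so full condensation is consistent).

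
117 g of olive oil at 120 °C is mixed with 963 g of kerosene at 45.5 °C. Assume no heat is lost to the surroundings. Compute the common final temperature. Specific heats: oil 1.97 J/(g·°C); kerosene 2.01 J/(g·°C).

Heat lost by the oil equals heat gained by the kerosene:
117*1.97*(120 − T) = 963*2.01*(T − 45.5)
230.49(120 − T) = 1935.6(T − 45.5)
2166.1 T = 115730  ⇒  T ≈ 53.43 °C

T_f ≈ 53.4 °C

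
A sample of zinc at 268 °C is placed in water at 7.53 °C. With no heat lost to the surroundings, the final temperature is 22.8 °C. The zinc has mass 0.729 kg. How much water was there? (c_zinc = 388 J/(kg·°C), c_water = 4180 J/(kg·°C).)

m ≈ 1.09 kg

Taking heat into each body as positive, Σ m c ΔT = 0:
0.729×388×(22.8 − 268) + m×4180×(22.8 − 7.53) = 0
63829 m = 69355
m = 69355/63829 ≈ 1.087 kg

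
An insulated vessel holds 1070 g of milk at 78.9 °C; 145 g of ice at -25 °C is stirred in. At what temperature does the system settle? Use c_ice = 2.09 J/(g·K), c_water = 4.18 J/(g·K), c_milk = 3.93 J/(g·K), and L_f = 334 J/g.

T_f ≈ 57.3 °C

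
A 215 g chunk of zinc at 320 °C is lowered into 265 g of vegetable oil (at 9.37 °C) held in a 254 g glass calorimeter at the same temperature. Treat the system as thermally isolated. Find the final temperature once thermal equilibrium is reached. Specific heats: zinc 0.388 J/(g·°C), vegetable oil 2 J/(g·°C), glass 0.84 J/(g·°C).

T_f ≈ 40.7 °C

Taking heat into each body as positive, Σ m c ΔT = 0:
215·0.388·(T − 320) + 265·2·(T − 9.37) + 254·0.84·(T − 9.37) = 0
83.42(T − 320) + 530(T − 9.37) + 213.36(T − 9.37) = 0
(83.42 + 530 + 213.36) T = 83.42·320 + 530·9.37 + 213.36·9.37
T ≈ 40.71 °C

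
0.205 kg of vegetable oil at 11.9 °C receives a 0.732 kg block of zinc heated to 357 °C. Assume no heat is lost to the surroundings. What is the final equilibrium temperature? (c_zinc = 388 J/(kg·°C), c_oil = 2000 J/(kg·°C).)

Taking heat into each body as positive, Σ m c ΔT = 0:
0.732·388·(T − 357) + 0.205·2000·(T − 11.9) = 0
(284.02 + 410) T = 284.02·357 + 410·11.9
T = 106273 / 694.02 = 153 °C

T_f ≈ 153.1 °C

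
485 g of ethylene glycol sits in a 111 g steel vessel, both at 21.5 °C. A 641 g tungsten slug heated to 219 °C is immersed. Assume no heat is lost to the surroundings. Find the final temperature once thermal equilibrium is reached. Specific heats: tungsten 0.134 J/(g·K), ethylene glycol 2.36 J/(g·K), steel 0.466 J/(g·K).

T_f ≈ 34.7 °C

Conservation of energy gives ΣQ = 0:
641×0.134×(T − 219) + 485×2.36×(T − 21.5) + 111×0.466×(T − 21.5) = 0
85.89(T − 219) + 1144.6(T − 21.5) + 51.73(T − 21.5) = 0
(85.89 + 1144.6 + 51.73) T = 85.89×219 + 1144.6×21.5 + 51.73×21.5
T = 44532 / 1282.2 = 34.7 °C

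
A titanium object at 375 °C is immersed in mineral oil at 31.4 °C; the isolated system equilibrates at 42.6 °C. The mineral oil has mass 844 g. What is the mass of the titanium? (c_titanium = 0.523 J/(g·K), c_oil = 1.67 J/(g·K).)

Heat lost by the titanium = heat gained by the oil:
m·0.523·(375 − 42.6) = 844·1.67·(42.6 − 31.4)
173.85 m = 15786  ⇒  m ≈ 90.81 g

m ≈ 90.8 g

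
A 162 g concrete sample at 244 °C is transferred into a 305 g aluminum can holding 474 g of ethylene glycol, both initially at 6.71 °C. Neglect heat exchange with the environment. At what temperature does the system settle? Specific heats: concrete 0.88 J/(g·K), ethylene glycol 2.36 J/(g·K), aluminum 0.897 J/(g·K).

Net heat exchanged in the isolated system is zero:
162·0.88·(T − 244) + 474·2.36·(T − 6.71) + 305·0.897·(T − 6.71) = 0
142.56(T − 244) + 1118.6(T − 6.71) + 273.58(T − 6.71) = 0
(142.56 + 1118.6 + 273.58) T = 142.56·244 + 1118.6·6.71 + 273.58·6.71
T = 44126 / 1534.8 = 28.8 °C

T_f ≈ 28.8 °C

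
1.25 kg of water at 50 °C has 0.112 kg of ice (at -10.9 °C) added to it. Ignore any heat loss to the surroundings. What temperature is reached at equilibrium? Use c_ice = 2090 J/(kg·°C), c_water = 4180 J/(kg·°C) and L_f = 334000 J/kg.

T_f ≈ 38.9 °C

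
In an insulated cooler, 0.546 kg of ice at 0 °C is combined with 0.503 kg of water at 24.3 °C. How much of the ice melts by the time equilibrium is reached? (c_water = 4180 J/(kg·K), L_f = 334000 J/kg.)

m_melted ≈ 0.153 kg

Cooling the water to 0 °C releases 0.503×4180×24.3 = 51092 J.
To melt every bit of ice: 0.546×334000 = 182364 J.
Since 51092 < 182364 J, not all the ice melts; equilibrium is at 0 °C.
m_melt = 51092 / L_f = 0.153 kg.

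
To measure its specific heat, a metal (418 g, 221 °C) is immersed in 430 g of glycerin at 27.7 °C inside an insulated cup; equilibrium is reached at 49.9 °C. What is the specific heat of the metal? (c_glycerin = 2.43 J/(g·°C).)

c ≈ 0.324 J/(g·°C)

Conservation of energy gives ΣQ = 0:
418×c×(49.9 − 221) + 430×2.43×(49.9 − 27.7) = 0
-71520 c = -23197
c = -23197/-71520 ≈ 0.3243 J/(g·°C)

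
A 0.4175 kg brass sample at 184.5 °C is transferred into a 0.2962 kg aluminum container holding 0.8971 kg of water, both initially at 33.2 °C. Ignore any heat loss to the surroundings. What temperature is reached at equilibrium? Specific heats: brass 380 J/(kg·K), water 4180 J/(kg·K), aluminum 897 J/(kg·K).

T_f ≈ 39.0 °C

Heat gained plus heat lost sum to zero:
0.4175×380×(T − 184.5) + 0.8971×4180×(T − 33.2) + 0.2962×897×(T − 33.2) = 0
158.65(T − 184.5) + 3749.9(T − 33.2) + 265.69(T − 33.2) = 0
(158.65 + 3749.9 + 265.69) T = 158.65×184.5 + 3749.9×33.2 + 265.69×33.2
T = 162588 / 4174.2 = 39 °C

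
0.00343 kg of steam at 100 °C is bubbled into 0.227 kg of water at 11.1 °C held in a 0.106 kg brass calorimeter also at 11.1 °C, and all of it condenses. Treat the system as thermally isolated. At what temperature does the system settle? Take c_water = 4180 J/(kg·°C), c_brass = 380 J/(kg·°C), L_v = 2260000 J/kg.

Setting the total heat transfer to zero:
condense steam: −0.00343×2260000 = −7751.8
  condensate cools 100→T: 0.00343×4180×(T − 100) = 14.34(T − 100)
  water warms: 0.227×4180×(T − 11.1) = 948.86(T − 11.1)
  cup: 40.28(T − 11.1)
1003.5 T = 7751.8 + 1433.7 + 10979 = 20165
T ≈ 20.10 °C, under the boiling point, so the assumption holds.

T_f ≈ 20.1 °C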